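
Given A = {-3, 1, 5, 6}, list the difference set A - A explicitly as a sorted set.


A - A = {a - a' : a, a' ∈ A}.
Compute a - a' for each ordered pair (a, a'):
a = -3: -3--3=0, -3-1=-4, -3-5=-8, -3-6=-9
a = 1: 1--3=4, 1-1=0, 1-5=-4, 1-6=-5
a = 5: 5--3=8, 5-1=4, 5-5=0, 5-6=-1
a = 6: 6--3=9, 6-1=5, 6-5=1, 6-6=0
Collecting distinct values (and noting 0 appears from a-a):
A - A = {-9, -8, -5, -4, -1, 0, 1, 4, 5, 8, 9}
|A - A| = 11

A - A = {-9, -8, -5, -4, -1, 0, 1, 4, 5, 8, 9}


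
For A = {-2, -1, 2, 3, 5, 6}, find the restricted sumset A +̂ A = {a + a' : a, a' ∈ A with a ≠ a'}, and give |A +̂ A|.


Restricted sumset: A +̂ A = {a + a' : a ∈ A, a' ∈ A, a ≠ a'}.
Equivalently, take A + A and drop any sum 2a that is achievable ONLY as a + a for a ∈ A (i.e. sums representable only with equal summands).
Enumerate pairs (a, a') with a < a' (symmetric, so each unordered pair gives one sum; this covers all a ≠ a'):
  -2 + -1 = -3
  -2 + 2 = 0
  -2 + 3 = 1
  -2 + 5 = 3
  -2 + 6 = 4
  -1 + 2 = 1
  -1 + 3 = 2
  -1 + 5 = 4
  -1 + 6 = 5
  2 + 3 = 5
  2 + 5 = 7
  2 + 6 = 8
  3 + 5 = 8
  3 + 6 = 9
  5 + 6 = 11
Collected distinct sums: {-3, 0, 1, 2, 3, 4, 5, 7, 8, 9, 11}
|A +̂ A| = 11
(Reference bound: |A +̂ A| ≥ 2|A| - 3 for |A| ≥ 2, with |A| = 6 giving ≥ 9.)

|A +̂ A| = 11


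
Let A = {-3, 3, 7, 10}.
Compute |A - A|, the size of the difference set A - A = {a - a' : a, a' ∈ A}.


A - A = {a - a' : a, a' ∈ A}; |A| = 4.
Bounds: 2|A|-1 ≤ |A - A| ≤ |A|² - |A| + 1, i.e. 7 ≤ |A - A| ≤ 13.
Note: 0 ∈ A - A always (from a - a). The set is symmetric: if d ∈ A - A then -d ∈ A - A.
Enumerate nonzero differences d = a - a' with a > a' (then include -d):
Positive differences: {3, 4, 6, 7, 10, 13}
Full difference set: {0} ∪ (positive diffs) ∪ (negative diffs).
|A - A| = 1 + 2·6 = 13 (matches direct enumeration: 13).

|A - A| = 13


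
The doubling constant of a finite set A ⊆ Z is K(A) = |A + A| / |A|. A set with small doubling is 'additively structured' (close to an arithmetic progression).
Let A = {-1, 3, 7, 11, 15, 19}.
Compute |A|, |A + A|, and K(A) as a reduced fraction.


|A| = 6.
Compute A + A by enumerating all 36 pairs.
A + A = {-2, 2, 6, 10, 14, 18, 22, 26, 30, 34, 38}, so |A + A| = 11.
K = |A + A| / |A| = 11/6 (already in lowest terms) ≈ 1.8333.
Reference: AP of size 6 gives K = 11/6 ≈ 1.8333; a fully generic set of size 6 gives K ≈ 3.5000.

|A| = 6, |A + A| = 11, K = 11/6.


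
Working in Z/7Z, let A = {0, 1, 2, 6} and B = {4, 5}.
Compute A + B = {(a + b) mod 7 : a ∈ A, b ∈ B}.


Work in Z/7Z: reduce every sum a + b modulo 7.
Enumerate all 8 pairs:
a = 0: 0+4=4, 0+5=5
a = 1: 1+4=5, 1+5=6
a = 2: 2+4=6, 2+5=0
a = 6: 6+4=3, 6+5=4
Distinct residues collected: {0, 3, 4, 5, 6}
|A + B| = 5 (out of 7 total residues).

A + B = {0, 3, 4, 5, 6}


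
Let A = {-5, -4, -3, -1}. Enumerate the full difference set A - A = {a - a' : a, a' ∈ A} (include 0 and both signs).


A - A = {a - a' : a, a' ∈ A}.
Compute a - a' for each ordered pair (a, a'):
a = -5: -5--5=0, -5--4=-1, -5--3=-2, -5--1=-4
a = -4: -4--5=1, -4--4=0, -4--3=-1, -4--1=-3
a = -3: -3--5=2, -3--4=1, -3--3=0, -3--1=-2
a = -1: -1--5=4, -1--4=3, -1--3=2, -1--1=0
Collecting distinct values (and noting 0 appears from a-a):
A - A = {-4, -3, -2, -1, 0, 1, 2, 3, 4}
|A - A| = 9

A - A = {-4, -3, -2, -1, 0, 1, 2, 3, 4}


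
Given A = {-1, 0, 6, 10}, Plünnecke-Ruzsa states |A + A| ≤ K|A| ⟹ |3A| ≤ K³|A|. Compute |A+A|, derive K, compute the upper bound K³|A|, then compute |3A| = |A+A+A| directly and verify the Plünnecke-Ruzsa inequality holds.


|A| = 4.
Step 1: Compute A + A by enumerating all 16 pairs.
A + A = {-2, -1, 0, 5, 6, 9, 10, 12, 16, 20}, so |A + A| = 10.
Step 2: Doubling constant K = |A + A|/|A| = 10/4 = 10/4 ≈ 2.5000.
Step 3: Plünnecke-Ruzsa gives |3A| ≤ K³·|A| = (2.5000)³ · 4 ≈ 62.5000.
Step 4: Compute 3A = A + A + A directly by enumerating all triples (a,b,c) ∈ A³; |3A| = 20.
Step 5: Check 20 ≤ 62.5000? Yes ✓.

K = 10/4, Plünnecke-Ruzsa bound K³|A| ≈ 62.5000, |3A| = 20, inequality holds.


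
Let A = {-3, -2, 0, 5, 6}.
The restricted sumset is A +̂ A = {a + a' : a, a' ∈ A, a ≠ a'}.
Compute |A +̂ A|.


Restricted sumset: A +̂ A = {a + a' : a ∈ A, a' ∈ A, a ≠ a'}.
Equivalently, take A + A and drop any sum 2a that is achievable ONLY as a + a for a ∈ A (i.e. sums representable only with equal summands).
Enumerate pairs (a, a') with a < a' (symmetric, so each unordered pair gives one sum; this covers all a ≠ a'):
  -3 + -2 = -5
  -3 + 0 = -3
  -3 + 5 = 2
  -3 + 6 = 3
  -2 + 0 = -2
  -2 + 5 = 3
  -2 + 6 = 4
  0 + 5 = 5
  0 + 6 = 6
  5 + 6 = 11
Collected distinct sums: {-5, -3, -2, 2, 3, 4, 5, 6, 11}
|A +̂ A| = 9
(Reference bound: |A +̂ A| ≥ 2|A| - 3 for |A| ≥ 2, with |A| = 5 giving ≥ 7.)

|A +̂ A| = 9


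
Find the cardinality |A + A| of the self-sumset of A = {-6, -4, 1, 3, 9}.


A + A = {a + a' : a, a' ∈ A}; |A| = 5.
General bounds: 2|A| - 1 ≤ |A + A| ≤ |A|(|A|+1)/2, i.e. 9 ≤ |A + A| ≤ 15.
Lower bound 2|A|-1 is attained iff A is an arithmetic progression.
Enumerate sums a + a' for a ≤ a' (symmetric, so this suffices):
a = -6: -6+-6=-12, -6+-4=-10, -6+1=-5, -6+3=-3, -6+9=3
a = -4: -4+-4=-8, -4+1=-3, -4+3=-1, -4+9=5
a = 1: 1+1=2, 1+3=4, 1+9=10
a = 3: 3+3=6, 3+9=12
a = 9: 9+9=18
Distinct sums: {-12, -10, -8, -5, -3, -1, 2, 3, 4, 5, 6, 10, 12, 18}
|A + A| = 14

|A + A| = 14


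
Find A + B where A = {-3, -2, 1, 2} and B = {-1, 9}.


A + B = {a + b : a ∈ A, b ∈ B}.
Enumerate all |A|·|B| = 4·2 = 8 pairs (a, b) and collect distinct sums.
a = -3: -3+-1=-4, -3+9=6
a = -2: -2+-1=-3, -2+9=7
a = 1: 1+-1=0, 1+9=10
a = 2: 2+-1=1, 2+9=11
Collecting distinct sums: A + B = {-4, -3, 0, 1, 6, 7, 10, 11}
|A + B| = 8

A + B = {-4, -3, 0, 1, 6, 7, 10, 11}


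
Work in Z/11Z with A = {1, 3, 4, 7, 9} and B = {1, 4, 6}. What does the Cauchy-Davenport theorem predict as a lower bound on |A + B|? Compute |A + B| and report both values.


Cauchy-Davenport: |A + B| ≥ min(p, |A| + |B| - 1) for A, B nonempty in Z/pZ.
|A| = 5, |B| = 3, p = 11.
CD lower bound = min(11, 5 + 3 - 1) = min(11, 7) = 7.
Compute A + B mod 11 directly:
a = 1: 1+1=2, 1+4=5, 1+6=7
a = 3: 3+1=4, 3+4=7, 3+6=9
a = 4: 4+1=5, 4+4=8, 4+6=10
a = 7: 7+1=8, 7+4=0, 7+6=2
a = 9: 9+1=10, 9+4=2, 9+6=4
A + B = {0, 2, 4, 5, 7, 8, 9, 10}, so |A + B| = 8.
Verify: 8 ≥ 7? Yes ✓.

CD lower bound = 7, actual |A + B| = 8.


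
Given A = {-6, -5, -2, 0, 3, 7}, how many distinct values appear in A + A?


A + A = {a + a' : a, a' ∈ A}; |A| = 6.
General bounds: 2|A| - 1 ≤ |A + A| ≤ |A|(|A|+1)/2, i.e. 11 ≤ |A + A| ≤ 21.
Lower bound 2|A|-1 is attained iff A is an arithmetic progression.
Enumerate sums a + a' for a ≤ a' (symmetric, so this suffices):
a = -6: -6+-6=-12, -6+-5=-11, -6+-2=-8, -6+0=-6, -6+3=-3, -6+7=1
a = -5: -5+-5=-10, -5+-2=-7, -5+0=-5, -5+3=-2, -5+7=2
a = -2: -2+-2=-4, -2+0=-2, -2+3=1, -2+7=5
a = 0: 0+0=0, 0+3=3, 0+7=7
a = 3: 3+3=6, 3+7=10
a = 7: 7+7=14
Distinct sums: {-12, -11, -10, -8, -7, -6, -5, -4, -3, -2, 0, 1, 2, 3, 5, 6, 7, 10, 14}
|A + A| = 19

|A + A| = 19


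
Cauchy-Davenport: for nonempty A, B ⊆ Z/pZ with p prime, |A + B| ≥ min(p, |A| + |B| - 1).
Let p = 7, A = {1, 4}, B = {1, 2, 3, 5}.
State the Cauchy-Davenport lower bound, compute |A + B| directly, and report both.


Cauchy-Davenport: |A + B| ≥ min(p, |A| + |B| - 1) for A, B nonempty in Z/pZ.
|A| = 2, |B| = 4, p = 7.
CD lower bound = min(7, 2 + 4 - 1) = min(7, 5) = 5.
Compute A + B mod 7 directly:
a = 1: 1+1=2, 1+2=3, 1+3=4, 1+5=6
a = 4: 4+1=5, 4+2=6, 4+3=0, 4+5=2
A + B = {0, 2, 3, 4, 5, 6}, so |A + B| = 6.
Verify: 6 ≥ 5? Yes ✓.

CD lower bound = 5, actual |A + B| = 6.


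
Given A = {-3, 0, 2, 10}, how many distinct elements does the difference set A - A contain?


A - A = {a - a' : a, a' ∈ A}; |A| = 4.
Bounds: 2|A|-1 ≤ |A - A| ≤ |A|² - |A| + 1, i.e. 7 ≤ |A - A| ≤ 13.
Note: 0 ∈ A - A always (from a - a). The set is symmetric: if d ∈ A - A then -d ∈ A - A.
Enumerate nonzero differences d = a - a' with a > a' (then include -d):
Positive differences: {2, 3, 5, 8, 10, 13}
Full difference set: {0} ∪ (positive diffs) ∪ (negative diffs).
|A - A| = 1 + 2·6 = 13 (matches direct enumeration: 13).

|A - A| = 13


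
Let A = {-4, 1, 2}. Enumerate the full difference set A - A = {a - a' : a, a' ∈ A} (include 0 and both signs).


A - A = {a - a' : a, a' ∈ A}.
Compute a - a' for each ordered pair (a, a'):
a = -4: -4--4=0, -4-1=-5, -4-2=-6
a = 1: 1--4=5, 1-1=0, 1-2=-1
a = 2: 2--4=6, 2-1=1, 2-2=0
Collecting distinct values (and noting 0 appears from a-a):
A - A = {-6, -5, -1, 0, 1, 5, 6}
|A - A| = 7

A - A = {-6, -5, -1, 0, 1, 5, 6}


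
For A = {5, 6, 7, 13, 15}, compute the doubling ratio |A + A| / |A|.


|A| = 5.
Compute A + A by enumerating all 25 pairs.
A + A = {10, 11, 12, 13, 14, 18, 19, 20, 21, 22, 26, 28, 30}, so |A + A| = 13.
K = |A + A| / |A| = 13/5 (already in lowest terms) ≈ 2.6000.
Reference: AP of size 5 gives K = 9/5 ≈ 1.8000; a fully generic set of size 5 gives K ≈ 3.0000.

|A| = 5, |A + A| = 13, K = 13/5.


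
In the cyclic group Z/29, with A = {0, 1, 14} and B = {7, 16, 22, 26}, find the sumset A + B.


Work in Z/29Z: reduce every sum a + b modulo 29.
Enumerate all 12 pairs:
a = 0: 0+7=7, 0+16=16, 0+22=22, 0+26=26
a = 1: 1+7=8, 1+16=17, 1+22=23, 1+26=27
a = 14: 14+7=21, 14+16=1, 14+22=7, 14+26=11
Distinct residues collected: {1, 7, 8, 11, 16, 17, 21, 22, 23, 26, 27}
|A + B| = 11 (out of 29 total residues).

A + B = {1, 7, 8, 11, 16, 17, 21, 22, 23, 26, 27}


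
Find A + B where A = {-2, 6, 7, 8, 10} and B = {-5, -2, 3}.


A + B = {a + b : a ∈ A, b ∈ B}.
Enumerate all |A|·|B| = 5·3 = 15 pairs (a, b) and collect distinct sums.
a = -2: -2+-5=-7, -2+-2=-4, -2+3=1
a = 6: 6+-5=1, 6+-2=4, 6+3=9
a = 7: 7+-5=2, 7+-2=5, 7+3=10
a = 8: 8+-5=3, 8+-2=6, 8+3=11
a = 10: 10+-5=5, 10+-2=8, 10+3=13
Collecting distinct sums: A + B = {-7, -4, 1, 2, 3, 4, 5, 6, 8, 9, 10, 11, 13}
|A + B| = 13

A + B = {-7, -4, 1, 2, 3, 4, 5, 6, 8, 9, 10, 11, 13}


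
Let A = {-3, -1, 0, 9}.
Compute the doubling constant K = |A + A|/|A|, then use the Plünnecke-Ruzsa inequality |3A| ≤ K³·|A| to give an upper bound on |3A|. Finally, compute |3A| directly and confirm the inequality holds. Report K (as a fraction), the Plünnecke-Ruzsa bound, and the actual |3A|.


|A| = 4.
Step 1: Compute A + A by enumerating all 16 pairs.
A + A = {-6, -4, -3, -2, -1, 0, 6, 8, 9, 18}, so |A + A| = 10.
Step 2: Doubling constant K = |A + A|/|A| = 10/4 = 10/4 ≈ 2.5000.
Step 3: Plünnecke-Ruzsa gives |3A| ≤ K³·|A| = (2.5000)³ · 4 ≈ 62.5000.
Step 4: Compute 3A = A + A + A directly by enumerating all triples (a,b,c) ∈ A³; |3A| = 19.
Step 5: Check 19 ≤ 62.5000? Yes ✓.

K = 10/4, Plünnecke-Ruzsa bound K³|A| ≈ 62.5000, |3A| = 19, inequality holds.


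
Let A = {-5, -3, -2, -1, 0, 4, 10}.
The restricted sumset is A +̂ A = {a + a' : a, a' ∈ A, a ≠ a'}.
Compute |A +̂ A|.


Restricted sumset: A +̂ A = {a + a' : a ∈ A, a' ∈ A, a ≠ a'}.
Equivalently, take A + A and drop any sum 2a that is achievable ONLY as a + a for a ∈ A (i.e. sums representable only with equal summands).
Enumerate pairs (a, a') with a < a' (symmetric, so each unordered pair gives one sum; this covers all a ≠ a'):
  -5 + -3 = -8
  -5 + -2 = -7
  -5 + -1 = -6
  -5 + 0 = -5
  -5 + 4 = -1
  -5 + 10 = 5
  -3 + -2 = -5
  -3 + -1 = -4
  -3 + 0 = -3
  -3 + 4 = 1
  -3 + 10 = 7
  -2 + -1 = -3
  -2 + 0 = -2
  -2 + 4 = 2
  -2 + 10 = 8
  -1 + 0 = -1
  -1 + 4 = 3
  -1 + 10 = 9
  0 + 4 = 4
  0 + 10 = 10
  4 + 10 = 14
Collected distinct sums: {-8, -7, -6, -5, -4, -3, -2, -1, 1, 2, 3, 4, 5, 7, 8, 9, 10, 14}
|A +̂ A| = 18
(Reference bound: |A +̂ A| ≥ 2|A| - 3 for |A| ≥ 2, with |A| = 7 giving ≥ 11.)

|A +̂ A| = 18


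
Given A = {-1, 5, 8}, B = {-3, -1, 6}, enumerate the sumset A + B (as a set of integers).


A + B = {a + b : a ∈ A, b ∈ B}.
Enumerate all |A|·|B| = 3·3 = 9 pairs (a, b) and collect distinct sums.
a = -1: -1+-3=-4, -1+-1=-2, -1+6=5
a = 5: 5+-3=2, 5+-1=4, 5+6=11
a = 8: 8+-3=5, 8+-1=7, 8+6=14
Collecting distinct sums: A + B = {-4, -2, 2, 4, 5, 7, 11, 14}
|A + B| = 8

A + B = {-4, -2, 2, 4, 5, 7, 11, 14}


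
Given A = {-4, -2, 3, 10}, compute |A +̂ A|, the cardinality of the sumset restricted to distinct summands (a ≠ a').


Restricted sumset: A +̂ A = {a + a' : a ∈ A, a' ∈ A, a ≠ a'}.
Equivalently, take A + A and drop any sum 2a that is achievable ONLY as a + a for a ∈ A (i.e. sums representable only with equal summands).
Enumerate pairs (a, a') with a < a' (symmetric, so each unordered pair gives one sum; this covers all a ≠ a'):
  -4 + -2 = -6
  -4 + 3 = -1
  -4 + 10 = 6
  -2 + 3 = 1
  -2 + 10 = 8
  3 + 10 = 13
Collected distinct sums: {-6, -1, 1, 6, 8, 13}
|A +̂ A| = 6
(Reference bound: |A +̂ A| ≥ 2|A| - 3 for |A| ≥ 2, with |A| = 4 giving ≥ 5.)

|A +̂ A| = 6


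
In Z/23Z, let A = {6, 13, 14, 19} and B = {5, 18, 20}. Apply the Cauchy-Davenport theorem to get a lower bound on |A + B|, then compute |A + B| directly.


Cauchy-Davenport: |A + B| ≥ min(p, |A| + |B| - 1) for A, B nonempty in Z/pZ.
|A| = 4, |B| = 3, p = 23.
CD lower bound = min(23, 4 + 3 - 1) = min(23, 6) = 6.
Compute A + B mod 23 directly:
a = 6: 6+5=11, 6+18=1, 6+20=3
a = 13: 13+5=18, 13+18=8, 13+20=10
a = 14: 14+5=19, 14+18=9, 14+20=11
a = 19: 19+5=1, 19+18=14, 19+20=16
A + B = {1, 3, 8, 9, 10, 11, 14, 16, 18, 19}, so |A + B| = 10.
Verify: 10 ≥ 6? Yes ✓.

CD lower bound = 6, actual |A + B| = 10.


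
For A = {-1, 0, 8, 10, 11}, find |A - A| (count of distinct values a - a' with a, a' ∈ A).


A - A = {a - a' : a, a' ∈ A}; |A| = 5.
Bounds: 2|A|-1 ≤ |A - A| ≤ |A|² - |A| + 1, i.e. 9 ≤ |A - A| ≤ 21.
Note: 0 ∈ A - A always (from a - a). The set is symmetric: if d ∈ A - A then -d ∈ A - A.
Enumerate nonzero differences d = a - a' with a > a' (then include -d):
Positive differences: {1, 2, 3, 8, 9, 10, 11, 12}
Full difference set: {0} ∪ (positive diffs) ∪ (negative diffs).
|A - A| = 1 + 2·8 = 17 (matches direct enumeration: 17).

|A - A| = 17


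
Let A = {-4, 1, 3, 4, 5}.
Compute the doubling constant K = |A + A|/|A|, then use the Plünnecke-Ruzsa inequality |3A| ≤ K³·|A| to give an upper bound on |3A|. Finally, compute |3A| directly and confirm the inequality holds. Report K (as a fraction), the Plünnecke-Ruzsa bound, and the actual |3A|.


|A| = 5.
Step 1: Compute A + A by enumerating all 25 pairs.
A + A = {-8, -3, -1, 0, 1, 2, 4, 5, 6, 7, 8, 9, 10}, so |A + A| = 13.
Step 2: Doubling constant K = |A + A|/|A| = 13/5 = 13/5 ≈ 2.6000.
Step 3: Plünnecke-Ruzsa gives |3A| ≤ K³·|A| = (2.6000)³ · 5 ≈ 87.8800.
Step 4: Compute 3A = A + A + A directly by enumerating all triples (a,b,c) ∈ A³; |3A| = 22.
Step 5: Check 22 ≤ 87.8800? Yes ✓.

K = 13/5, Plünnecke-Ruzsa bound K³|A| ≈ 87.8800, |3A| = 22, inequality holds.


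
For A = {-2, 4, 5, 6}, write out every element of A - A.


A - A = {a - a' : a, a' ∈ A}.
Compute a - a' for each ordered pair (a, a'):
a = -2: -2--2=0, -2-4=-6, -2-5=-7, -2-6=-8
a = 4: 4--2=6, 4-4=0, 4-5=-1, 4-6=-2
a = 5: 5--2=7, 5-4=1, 5-5=0, 5-6=-1
a = 6: 6--2=8, 6-4=2, 6-5=1, 6-6=0
Collecting distinct values (and noting 0 appears from a-a):
A - A = {-8, -7, -6, -2, -1, 0, 1, 2, 6, 7, 8}
|A - A| = 11

A - A = {-8, -7, -6, -2, -1, 0, 1, 2, 6, 7, 8}


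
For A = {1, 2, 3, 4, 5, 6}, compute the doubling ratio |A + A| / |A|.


|A| = 6.
Compute A + A by enumerating all 36 pairs.
A + A = {2, 3, 4, 5, 6, 7, 8, 9, 10, 11, 12}, so |A + A| = 11.
K = |A + A| / |A| = 11/6 (already in lowest terms) ≈ 1.8333.
Reference: AP of size 6 gives K = 11/6 ≈ 1.8333; a fully generic set of size 6 gives K ≈ 3.5000.

|A| = 6, |A + A| = 11, K = 11/6.


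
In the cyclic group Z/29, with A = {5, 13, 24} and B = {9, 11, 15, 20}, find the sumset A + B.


Work in Z/29Z: reduce every sum a + b modulo 29.
Enumerate all 12 pairs:
a = 5: 5+9=14, 5+11=16, 5+15=20, 5+20=25
a = 13: 13+9=22, 13+11=24, 13+15=28, 13+20=4
a = 24: 24+9=4, 24+11=6, 24+15=10, 24+20=15
Distinct residues collected: {4, 6, 10, 14, 15, 16, 20, 22, 24, 25, 28}
|A + B| = 11 (out of 29 total residues).

A + B = {4, 6, 10, 14, 15, 16, 20, 22, 24, 25, 28}


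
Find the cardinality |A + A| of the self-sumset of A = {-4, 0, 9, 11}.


A + A = {a + a' : a, a' ∈ A}; |A| = 4.
General bounds: 2|A| - 1 ≤ |A + A| ≤ |A|(|A|+1)/2, i.e. 7 ≤ |A + A| ≤ 10.
Lower bound 2|A|-1 is attained iff A is an arithmetic progression.
Enumerate sums a + a' for a ≤ a' (symmetric, so this suffices):
a = -4: -4+-4=-8, -4+0=-4, -4+9=5, -4+11=7
a = 0: 0+0=0, 0+9=9, 0+11=11
a = 9: 9+9=18, 9+11=20
a = 11: 11+11=22
Distinct sums: {-8, -4, 0, 5, 7, 9, 11, 18, 20, 22}
|A + A| = 10

|A + A| = 10


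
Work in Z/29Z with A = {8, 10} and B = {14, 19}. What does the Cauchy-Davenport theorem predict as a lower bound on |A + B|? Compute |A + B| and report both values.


Cauchy-Davenport: |A + B| ≥ min(p, |A| + |B| - 1) for A, B nonempty in Z/pZ.
|A| = 2, |B| = 2, p = 29.
CD lower bound = min(29, 2 + 2 - 1) = min(29, 3) = 3.
Compute A + B mod 29 directly:
a = 8: 8+14=22, 8+19=27
a = 10: 10+14=24, 10+19=0
A + B = {0, 22, 24, 27}, so |A + B| = 4.
Verify: 4 ≥ 3? Yes ✓.

CD lower bound = 3, actual |A + B| = 4.


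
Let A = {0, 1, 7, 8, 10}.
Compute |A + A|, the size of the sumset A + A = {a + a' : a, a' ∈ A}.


A + A = {a + a' : a, a' ∈ A}; |A| = 5.
General bounds: 2|A| - 1 ≤ |A + A| ≤ |A|(|A|+1)/2, i.e. 9 ≤ |A + A| ≤ 15.
Lower bound 2|A|-1 is attained iff A is an arithmetic progression.
Enumerate sums a + a' for a ≤ a' (symmetric, so this suffices):
a = 0: 0+0=0, 0+1=1, 0+7=7, 0+8=8, 0+10=10
a = 1: 1+1=2, 1+7=8, 1+8=9, 1+10=11
a = 7: 7+7=14, 7+8=15, 7+10=17
a = 8: 8+8=16, 8+10=18
a = 10: 10+10=20
Distinct sums: {0, 1, 2, 7, 8, 9, 10, 11, 14, 15, 16, 17, 18, 20}
|A + A| = 14

|A + A| = 14


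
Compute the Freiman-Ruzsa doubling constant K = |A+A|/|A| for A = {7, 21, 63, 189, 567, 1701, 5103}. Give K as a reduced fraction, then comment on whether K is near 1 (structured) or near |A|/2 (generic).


|A| = 7.
Compute A + A by enumerating all 49 pairs.
A + A = {14, 28, 42, 70, 84, 126, 196, 210, 252, 378, 574, 588, 630, 756, 1134, 1708, 1722, 1764, 1890, 2268, 3402, 5110, 5124, 5166, 5292, 5670, 6804, 10206}, so |A + A| = 28.
K = |A + A| / |A| = 28/7 = 4/1 ≈ 4.0000.
Reference: AP of size 7 gives K = 13/7 ≈ 1.8571; a fully generic set of size 7 gives K ≈ 4.0000.

|A| = 7, |A + A| = 28, K = 28/7 = 4/1.


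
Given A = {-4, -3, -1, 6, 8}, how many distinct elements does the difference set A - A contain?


A - A = {a - a' : a, a' ∈ A}; |A| = 5.
Bounds: 2|A|-1 ≤ |A - A| ≤ |A|² - |A| + 1, i.e. 9 ≤ |A - A| ≤ 21.
Note: 0 ∈ A - A always (from a - a). The set is symmetric: if d ∈ A - A then -d ∈ A - A.
Enumerate nonzero differences d = a - a' with a > a' (then include -d):
Positive differences: {1, 2, 3, 7, 9, 10, 11, 12}
Full difference set: {0} ∪ (positive diffs) ∪ (negative diffs).
|A - A| = 1 + 2·8 = 17 (matches direct enumeration: 17).

|A - A| = 17


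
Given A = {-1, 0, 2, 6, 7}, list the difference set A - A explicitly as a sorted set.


A - A = {a - a' : a, a' ∈ A}.
Compute a - a' for each ordered pair (a, a'):
a = -1: -1--1=0, -1-0=-1, -1-2=-3, -1-6=-7, -1-7=-8
a = 0: 0--1=1, 0-0=0, 0-2=-2, 0-6=-6, 0-7=-7
a = 2: 2--1=3, 2-0=2, 2-2=0, 2-6=-4, 2-7=-5
a = 6: 6--1=7, 6-0=6, 6-2=4, 6-6=0, 6-7=-1
a = 7: 7--1=8, 7-0=7, 7-2=5, 7-6=1, 7-7=0
Collecting distinct values (and noting 0 appears from a-a):
A - A = {-8, -7, -6, -5, -4, -3, -2, -1, 0, 1, 2, 3, 4, 5, 6, 7, 8}
|A - A| = 17

A - A = {-8, -7, -6, -5, -4, -3, -2, -1, 0, 1, 2, 3, 4, 5, 6, 7, 8}


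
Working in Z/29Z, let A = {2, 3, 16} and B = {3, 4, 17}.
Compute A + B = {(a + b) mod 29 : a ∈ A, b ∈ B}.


Work in Z/29Z: reduce every sum a + b modulo 29.
Enumerate all 9 pairs:
a = 2: 2+3=5, 2+4=6, 2+17=19
a = 3: 3+3=6, 3+4=7, 3+17=20
a = 16: 16+3=19, 16+4=20, 16+17=4
Distinct residues collected: {4, 5, 6, 7, 19, 20}
|A + B| = 6 (out of 29 total residues).

A + B = {4, 5, 6, 7, 19, 20}


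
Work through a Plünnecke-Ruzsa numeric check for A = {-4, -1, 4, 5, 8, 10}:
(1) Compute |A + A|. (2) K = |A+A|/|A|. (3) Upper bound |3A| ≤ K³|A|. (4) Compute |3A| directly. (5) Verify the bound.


|A| = 6.
Step 1: Compute A + A by enumerating all 36 pairs.
A + A = {-8, -5, -2, 0, 1, 3, 4, 6, 7, 8, 9, 10, 12, 13, 14, 15, 16, 18, 20}, so |A + A| = 19.
Step 2: Doubling constant K = |A + A|/|A| = 19/6 = 19/6 ≈ 3.1667.
Step 3: Plünnecke-Ruzsa gives |3A| ≤ K³·|A| = (3.1667)³ · 6 ≈ 190.5278.
Step 4: Compute 3A = A + A + A directly by enumerating all triples (a,b,c) ∈ A³; |3A| = 34.
Step 5: Check 34 ≤ 190.5278? Yes ✓.

K = 19/6, Plünnecke-Ruzsa bound K³|A| ≈ 190.5278, |3A| = 34, inequality holds.


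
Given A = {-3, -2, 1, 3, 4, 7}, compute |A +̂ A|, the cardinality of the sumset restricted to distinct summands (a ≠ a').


Restricted sumset: A +̂ A = {a + a' : a ∈ A, a' ∈ A, a ≠ a'}.
Equivalently, take A + A and drop any sum 2a that is achievable ONLY as a + a for a ∈ A (i.e. sums representable only with equal summands).
Enumerate pairs (a, a') with a < a' (symmetric, so each unordered pair gives one sum; this covers all a ≠ a'):
  -3 + -2 = -5
  -3 + 1 = -2
  -3 + 3 = 0
  -3 + 4 = 1
  -3 + 7 = 4
  -2 + 1 = -1
  -2 + 3 = 1
  -2 + 4 = 2
  -2 + 7 = 5
  1 + 3 = 4
  1 + 4 = 5
  1 + 7 = 8
  3 + 4 = 7
  3 + 7 = 10
  4 + 7 = 11
Collected distinct sums: {-5, -2, -1, 0, 1, 2, 4, 5, 7, 8, 10, 11}
|A +̂ A| = 12
(Reference bound: |A +̂ A| ≥ 2|A| - 3 for |A| ≥ 2, with |A| = 6 giving ≥ 9.)

|A +̂ A| = 12


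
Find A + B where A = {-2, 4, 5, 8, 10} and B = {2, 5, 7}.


A + B = {a + b : a ∈ A, b ∈ B}.
Enumerate all |A|·|B| = 5·3 = 15 pairs (a, b) and collect distinct sums.
a = -2: -2+2=0, -2+5=3, -2+7=5
a = 4: 4+2=6, 4+5=9, 4+7=11
a = 5: 5+2=7, 5+5=10, 5+7=12
a = 8: 8+2=10, 8+5=13, 8+7=15
a = 10: 10+2=12, 10+5=15, 10+7=17
Collecting distinct sums: A + B = {0, 3, 5, 6, 7, 9, 10, 11, 12, 13, 15, 17}
|A + B| = 12

A + B = {0, 3, 5, 6, 7, 9, 10, 11, 12, 13, 15, 17}


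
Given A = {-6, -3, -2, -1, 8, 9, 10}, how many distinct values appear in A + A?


A + A = {a + a' : a, a' ∈ A}; |A| = 7.
General bounds: 2|A| - 1 ≤ |A + A| ≤ |A|(|A|+1)/2, i.e. 13 ≤ |A + A| ≤ 28.
Lower bound 2|A|-1 is attained iff A is an arithmetic progression.
Enumerate sums a + a' for a ≤ a' (symmetric, so this suffices):
a = -6: -6+-6=-12, -6+-3=-9, -6+-2=-8, -6+-1=-7, -6+8=2, -6+9=3, -6+10=4
a = -3: -3+-3=-6, -3+-2=-5, -3+-1=-4, -3+8=5, -3+9=6, -3+10=7
a = -2: -2+-2=-4, -2+-1=-3, -2+8=6, -2+9=7, -2+10=8
a = -1: -1+-1=-2, -1+8=7, -1+9=8, -1+10=9
a = 8: 8+8=16, 8+9=17, 8+10=18
a = 9: 9+9=18, 9+10=19
a = 10: 10+10=20
Distinct sums: {-12, -9, -8, -7, -6, -5, -4, -3, -2, 2, 3, 4, 5, 6, 7, 8, 9, 16, 17, 18, 19, 20}
|A + A| = 22

|A + A| = 22


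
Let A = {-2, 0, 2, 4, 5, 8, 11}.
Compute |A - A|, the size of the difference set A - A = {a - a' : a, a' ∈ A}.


A - A = {a - a' : a, a' ∈ A}; |A| = 7.
Bounds: 2|A|-1 ≤ |A - A| ≤ |A|² - |A| + 1, i.e. 13 ≤ |A - A| ≤ 43.
Note: 0 ∈ A - A always (from a - a). The set is symmetric: if d ∈ A - A then -d ∈ A - A.
Enumerate nonzero differences d = a - a' with a > a' (then include -d):
Positive differences: {1, 2, 3, 4, 5, 6, 7, 8, 9, 10, 11, 13}
Full difference set: {0} ∪ (positive diffs) ∪ (negative diffs).
|A - A| = 1 + 2·12 = 25 (matches direct enumeration: 25).

|A - A| = 25


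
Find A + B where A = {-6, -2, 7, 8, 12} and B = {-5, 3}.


A + B = {a + b : a ∈ A, b ∈ B}.
Enumerate all |A|·|B| = 5·2 = 10 pairs (a, b) and collect distinct sums.
a = -6: -6+-5=-11, -6+3=-3
a = -2: -2+-5=-7, -2+3=1
a = 7: 7+-5=2, 7+3=10
a = 8: 8+-5=3, 8+3=11
a = 12: 12+-5=7, 12+3=15
Collecting distinct sums: A + B = {-11, -7, -3, 1, 2, 3, 7, 10, 11, 15}
|A + B| = 10

A + B = {-11, -7, -3, 1, 2, 3, 7, 10, 11, 15}


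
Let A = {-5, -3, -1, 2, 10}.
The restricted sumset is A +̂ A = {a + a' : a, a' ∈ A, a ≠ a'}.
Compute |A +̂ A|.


Restricted sumset: A +̂ A = {a + a' : a ∈ A, a' ∈ A, a ≠ a'}.
Equivalently, take A + A and drop any sum 2a that is achievable ONLY as a + a for a ∈ A (i.e. sums representable only with equal summands).
Enumerate pairs (a, a') with a < a' (symmetric, so each unordered pair gives one sum; this covers all a ≠ a'):
  -5 + -3 = -8
  -5 + -1 = -6
  -5 + 2 = -3
  -5 + 10 = 5
  -3 + -1 = -4
  -3 + 2 = -1
  -3 + 10 = 7
  -1 + 2 = 1
  -1 + 10 = 9
  2 + 10 = 12
Collected distinct sums: {-8, -6, -4, -3, -1, 1, 5, 7, 9, 12}
|A +̂ A| = 10
(Reference bound: |A +̂ A| ≥ 2|A| - 3 for |A| ≥ 2, with |A| = 5 giving ≥ 7.)

|A +̂ A| = 10


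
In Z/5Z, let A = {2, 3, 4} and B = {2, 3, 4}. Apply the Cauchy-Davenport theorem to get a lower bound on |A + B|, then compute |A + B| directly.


Cauchy-Davenport: |A + B| ≥ min(p, |A| + |B| - 1) for A, B nonempty in Z/pZ.
|A| = 3, |B| = 3, p = 5.
CD lower bound = min(5, 3 + 3 - 1) = min(5, 5) = 5.
Compute A + B mod 5 directly:
a = 2: 2+2=4, 2+3=0, 2+4=1
a = 3: 3+2=0, 3+3=1, 3+4=2
a = 4: 4+2=1, 4+3=2, 4+4=3
A + B = {0, 1, 2, 3, 4}, so |A + B| = 5.
Verify: 5 ≥ 5? Yes ✓.

CD lower bound = 5, actual |A + B| = 5.


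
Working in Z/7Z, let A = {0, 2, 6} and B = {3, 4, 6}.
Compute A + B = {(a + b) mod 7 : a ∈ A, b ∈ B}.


Work in Z/7Z: reduce every sum a + b modulo 7.
Enumerate all 9 pairs:
a = 0: 0+3=3, 0+4=4, 0+6=6
a = 2: 2+3=5, 2+4=6, 2+6=1
a = 6: 6+3=2, 6+4=3, 6+6=5
Distinct residues collected: {1, 2, 3, 4, 5, 6}
|A + B| = 6 (out of 7 total residues).

A + B = {1, 2, 3, 4, 5, 6}


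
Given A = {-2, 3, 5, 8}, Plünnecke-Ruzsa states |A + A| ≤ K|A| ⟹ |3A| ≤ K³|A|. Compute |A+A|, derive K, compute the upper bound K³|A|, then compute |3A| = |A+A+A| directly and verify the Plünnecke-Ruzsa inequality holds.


|A| = 4.
Step 1: Compute A + A by enumerating all 16 pairs.
A + A = {-4, 1, 3, 6, 8, 10, 11, 13, 16}, so |A + A| = 9.
Step 2: Doubling constant K = |A + A|/|A| = 9/4 = 9/4 ≈ 2.2500.
Step 3: Plünnecke-Ruzsa gives |3A| ≤ K³·|A| = (2.2500)³ · 4 ≈ 45.5625.
Step 4: Compute 3A = A + A + A directly by enumerating all triples (a,b,c) ∈ A³; |3A| = 16.
Step 5: Check 16 ≤ 45.5625? Yes ✓.

K = 9/4, Plünnecke-Ruzsa bound K³|A| ≈ 45.5625, |3A| = 16, inequality holds.


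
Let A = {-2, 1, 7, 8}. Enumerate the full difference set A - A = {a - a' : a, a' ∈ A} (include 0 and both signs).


A - A = {a - a' : a, a' ∈ A}.
Compute a - a' for each ordered pair (a, a'):
a = -2: -2--2=0, -2-1=-3, -2-7=-9, -2-8=-10
a = 1: 1--2=3, 1-1=0, 1-7=-6, 1-8=-7
a = 7: 7--2=9, 7-1=6, 7-7=0, 7-8=-1
a = 8: 8--2=10, 8-1=7, 8-7=1, 8-8=0
Collecting distinct values (and noting 0 appears from a-a):
A - A = {-10, -9, -7, -6, -3, -1, 0, 1, 3, 6, 7, 9, 10}
|A - A| = 13

A - A = {-10, -9, -7, -6, -3, -1, 0, 1, 3, 6, 7, 9, 10}


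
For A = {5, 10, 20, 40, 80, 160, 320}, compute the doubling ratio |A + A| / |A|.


|A| = 7.
Compute A + A by enumerating all 49 pairs.
A + A = {10, 15, 20, 25, 30, 40, 45, 50, 60, 80, 85, 90, 100, 120, 160, 165, 170, 180, 200, 240, 320, 325, 330, 340, 360, 400, 480, 640}, so |A + A| = 28.
K = |A + A| / |A| = 28/7 = 4/1 ≈ 4.0000.
Reference: AP of size 7 gives K = 13/7 ≈ 1.8571; a fully generic set of size 7 gives K ≈ 4.0000.

|A| = 7, |A + A| = 28, K = 28/7 = 4/1.


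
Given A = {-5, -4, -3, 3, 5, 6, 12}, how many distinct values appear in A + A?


A + A = {a + a' : a, a' ∈ A}; |A| = 7.
General bounds: 2|A| - 1 ≤ |A + A| ≤ |A|(|A|+1)/2, i.e. 13 ≤ |A + A| ≤ 28.
Lower bound 2|A|-1 is attained iff A is an arithmetic progression.
Enumerate sums a + a' for a ≤ a' (symmetric, so this suffices):
a = -5: -5+-5=-10, -5+-4=-9, -5+-3=-8, -5+3=-2, -5+5=0, -5+6=1, -5+12=7
a = -4: -4+-4=-8, -4+-3=-7, -4+3=-1, -4+5=1, -4+6=2, -4+12=8
a = -3: -3+-3=-6, -3+3=0, -3+5=2, -3+6=3, -3+12=9
a = 3: 3+3=6, 3+5=8, 3+6=9, 3+12=15
a = 5: 5+5=10, 5+6=11, 5+12=17
a = 6: 6+6=12, 6+12=18
a = 12: 12+12=24
Distinct sums: {-10, -9, -8, -7, -6, -2, -1, 0, 1, 2, 3, 6, 7, 8, 9, 10, 11, 12, 15, 17, 18, 24}
|A + A| = 22

|A + A| = 22


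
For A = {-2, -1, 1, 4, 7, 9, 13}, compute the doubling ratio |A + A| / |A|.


|A| = 7.
Compute A + A by enumerating all 49 pairs.
A + A = {-4, -3, -2, -1, 0, 2, 3, 5, 6, 7, 8, 10, 11, 12, 13, 14, 16, 17, 18, 20, 22, 26}, so |A + A| = 22.
K = |A + A| / |A| = 22/7 (already in lowest terms) ≈ 3.1429.
Reference: AP of size 7 gives K = 13/7 ≈ 1.8571; a fully generic set of size 7 gives K ≈ 4.0000.

|A| = 7, |A + A| = 22, K = 22/7.


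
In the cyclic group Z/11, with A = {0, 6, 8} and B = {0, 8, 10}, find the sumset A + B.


Work in Z/11Z: reduce every sum a + b modulo 11.
Enumerate all 9 pairs:
a = 0: 0+0=0, 0+8=8, 0+10=10
a = 6: 6+0=6, 6+8=3, 6+10=5
a = 8: 8+0=8, 8+8=5, 8+10=7
Distinct residues collected: {0, 3, 5, 6, 7, 8, 10}
|A + B| = 7 (out of 11 total residues).

A + B = {0, 3, 5, 6, 7, 8, 10}


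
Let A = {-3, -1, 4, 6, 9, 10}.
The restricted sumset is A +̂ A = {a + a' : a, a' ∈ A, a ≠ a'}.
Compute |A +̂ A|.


Restricted sumset: A +̂ A = {a + a' : a ∈ A, a' ∈ A, a ≠ a'}.
Equivalently, take A + A and drop any sum 2a that is achievable ONLY as a + a for a ∈ A (i.e. sums representable only with equal summands).
Enumerate pairs (a, a') with a < a' (symmetric, so each unordered pair gives one sum; this covers all a ≠ a'):
  -3 + -1 = -4
  -3 + 4 = 1
  -3 + 6 = 3
  -3 + 9 = 6
  -3 + 10 = 7
  -1 + 4 = 3
  -1 + 6 = 5
  -1 + 9 = 8
  -1 + 10 = 9
  4 + 6 = 10
  4 + 9 = 13
  4 + 10 = 14
  6 + 9 = 15
  6 + 10 = 16
  9 + 10 = 19
Collected distinct sums: {-4, 1, 3, 5, 6, 7, 8, 9, 10, 13, 14, 15, 16, 19}
|A +̂ A| = 14
(Reference bound: |A +̂ A| ≥ 2|A| - 3 for |A| ≥ 2, with |A| = 6 giving ≥ 9.)

|A +̂ A| = 14


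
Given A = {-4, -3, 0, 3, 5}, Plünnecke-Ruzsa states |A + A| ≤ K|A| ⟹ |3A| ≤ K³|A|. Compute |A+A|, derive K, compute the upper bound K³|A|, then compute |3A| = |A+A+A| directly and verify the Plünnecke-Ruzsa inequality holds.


|A| = 5.
Step 1: Compute A + A by enumerating all 25 pairs.
A + A = {-8, -7, -6, -4, -3, -1, 0, 1, 2, 3, 5, 6, 8, 10}, so |A + A| = 14.
Step 2: Doubling constant K = |A + A|/|A| = 14/5 = 14/5 ≈ 2.8000.
Step 3: Plünnecke-Ruzsa gives |3A| ≤ K³·|A| = (2.8000)³ · 5 ≈ 109.7600.
Step 4: Compute 3A = A + A + A directly by enumerating all triples (a,b,c) ∈ A³; |3A| = 26.
Step 5: Check 26 ≤ 109.7600? Yes ✓.

K = 14/5, Plünnecke-Ruzsa bound K³|A| ≈ 109.7600, |3A| = 26, inequality holds.


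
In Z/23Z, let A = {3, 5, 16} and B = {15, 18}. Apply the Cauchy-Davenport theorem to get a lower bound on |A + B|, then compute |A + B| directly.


Cauchy-Davenport: |A + B| ≥ min(p, |A| + |B| - 1) for A, B nonempty in Z/pZ.
|A| = 3, |B| = 2, p = 23.
CD lower bound = min(23, 3 + 2 - 1) = min(23, 4) = 4.
Compute A + B mod 23 directly:
a = 3: 3+15=18, 3+18=21
a = 5: 5+15=20, 5+18=0
a = 16: 16+15=8, 16+18=11
A + B = {0, 8, 11, 18, 20, 21}, so |A + B| = 6.
Verify: 6 ≥ 4? Yes ✓.

CD lower bound = 4, actual |A + B| = 6.


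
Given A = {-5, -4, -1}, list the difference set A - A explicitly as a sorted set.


A - A = {a - a' : a, a' ∈ A}.
Compute a - a' for each ordered pair (a, a'):
a = -5: -5--5=0, -5--4=-1, -5--1=-4
a = -4: -4--5=1, -4--4=0, -4--1=-3
a = -1: -1--5=4, -1--4=3, -1--1=0
Collecting distinct values (and noting 0 appears from a-a):
A - A = {-4, -3, -1, 0, 1, 3, 4}
|A - A| = 7

A - A = {-4, -3, -1, 0, 1, 3, 4}


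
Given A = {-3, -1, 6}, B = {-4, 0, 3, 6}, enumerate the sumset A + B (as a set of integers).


A + B = {a + b : a ∈ A, b ∈ B}.
Enumerate all |A|·|B| = 3·4 = 12 pairs (a, b) and collect distinct sums.
a = -3: -3+-4=-7, -3+0=-3, -3+3=0, -3+6=3
a = -1: -1+-4=-5, -1+0=-1, -1+3=2, -1+6=5
a = 6: 6+-4=2, 6+0=6, 6+3=9, 6+6=12
Collecting distinct sums: A + B = {-7, -5, -3, -1, 0, 2, 3, 5, 6, 9, 12}
|A + B| = 11

A + B = {-7, -5, -3, -1, 0, 2, 3, 5, 6, 9, 12}


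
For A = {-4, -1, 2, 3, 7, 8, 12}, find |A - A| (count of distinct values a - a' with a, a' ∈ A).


A - A = {a - a' : a, a' ∈ A}; |A| = 7.
Bounds: 2|A|-1 ≤ |A - A| ≤ |A|² - |A| + 1, i.e. 13 ≤ |A - A| ≤ 43.
Note: 0 ∈ A - A always (from a - a). The set is symmetric: if d ∈ A - A then -d ∈ A - A.
Enumerate nonzero differences d = a - a' with a > a' (then include -d):
Positive differences: {1, 3, 4, 5, 6, 7, 8, 9, 10, 11, 12, 13, 16}
Full difference set: {0} ∪ (positive diffs) ∪ (negative diffs).
|A - A| = 1 + 2·13 = 27 (matches direct enumeration: 27).

|A - A| = 27


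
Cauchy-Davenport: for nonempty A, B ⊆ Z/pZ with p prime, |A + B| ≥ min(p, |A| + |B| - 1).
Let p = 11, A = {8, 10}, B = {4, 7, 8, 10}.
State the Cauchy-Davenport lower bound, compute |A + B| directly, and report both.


Cauchy-Davenport: |A + B| ≥ min(p, |A| + |B| - 1) for A, B nonempty in Z/pZ.
|A| = 2, |B| = 4, p = 11.
CD lower bound = min(11, 2 + 4 - 1) = min(11, 5) = 5.
Compute A + B mod 11 directly:
a = 8: 8+4=1, 8+7=4, 8+8=5, 8+10=7
a = 10: 10+4=3, 10+7=6, 10+8=7, 10+10=9
A + B = {1, 3, 4, 5, 6, 7, 9}, so |A + B| = 7.
Verify: 7 ≥ 5? Yes ✓.

CD lower bound = 5, actual |A + B| = 7.


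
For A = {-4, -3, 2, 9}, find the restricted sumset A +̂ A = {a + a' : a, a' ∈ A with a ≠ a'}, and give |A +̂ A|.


Restricted sumset: A +̂ A = {a + a' : a ∈ A, a' ∈ A, a ≠ a'}.
Equivalently, take A + A and drop any sum 2a that is achievable ONLY as a + a for a ∈ A (i.e. sums representable only with equal summands).
Enumerate pairs (a, a') with a < a' (symmetric, so each unordered pair gives one sum; this covers all a ≠ a'):
  -4 + -3 = -7
  -4 + 2 = -2
  -4 + 9 = 5
  -3 + 2 = -1
  -3 + 9 = 6
  2 + 9 = 11
Collected distinct sums: {-7, -2, -1, 5, 6, 11}
|A +̂ A| = 6
(Reference bound: |A +̂ A| ≥ 2|A| - 3 for |A| ≥ 2, with |A| = 4 giving ≥ 5.)

|A +̂ A| = 6


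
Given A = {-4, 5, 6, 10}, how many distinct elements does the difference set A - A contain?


A - A = {a - a' : a, a' ∈ A}; |A| = 4.
Bounds: 2|A|-1 ≤ |A - A| ≤ |A|² - |A| + 1, i.e. 7 ≤ |A - A| ≤ 13.
Note: 0 ∈ A - A always (from a - a). The set is symmetric: if d ∈ A - A then -d ∈ A - A.
Enumerate nonzero differences d = a - a' with a > a' (then include -d):
Positive differences: {1, 4, 5, 9, 10, 14}
Full difference set: {0} ∪ (positive diffs) ∪ (negative diffs).
|A - A| = 1 + 2·6 = 13 (matches direct enumeration: 13).

|A - A| = 13


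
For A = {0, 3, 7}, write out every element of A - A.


A - A = {a - a' : a, a' ∈ A}.
Compute a - a' for each ordered pair (a, a'):
a = 0: 0-0=0, 0-3=-3, 0-7=-7
a = 3: 3-0=3, 3-3=0, 3-7=-4
a = 7: 7-0=7, 7-3=4, 7-7=0
Collecting distinct values (and noting 0 appears from a-a):
A - A = {-7, -4, -3, 0, 3, 4, 7}
|A - A| = 7

A - A = {-7, -4, -3, 0, 3, 4, 7}


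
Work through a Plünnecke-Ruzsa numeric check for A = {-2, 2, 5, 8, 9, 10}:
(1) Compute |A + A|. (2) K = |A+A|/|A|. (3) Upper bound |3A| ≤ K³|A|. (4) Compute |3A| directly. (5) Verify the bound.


|A| = 6.
Step 1: Compute A + A by enumerating all 36 pairs.
A + A = {-4, 0, 3, 4, 6, 7, 8, 10, 11, 12, 13, 14, 15, 16, 17, 18, 19, 20}, so |A + A| = 18.
Step 2: Doubling constant K = |A + A|/|A| = 18/6 = 18/6 ≈ 3.0000.
Step 3: Plünnecke-Ruzsa gives |3A| ≤ K³·|A| = (3.0000)³ · 6 ≈ 162.0000.
Step 4: Compute 3A = A + A + A directly by enumerating all triples (a,b,c) ∈ A³; |3A| = 30.
Step 5: Check 30 ≤ 162.0000? Yes ✓.

K = 18/6, Plünnecke-Ruzsa bound K³|A| ≈ 162.0000, |3A| = 30, inequality holds.


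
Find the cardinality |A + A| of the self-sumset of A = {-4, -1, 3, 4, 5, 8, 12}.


A + A = {a + a' : a, a' ∈ A}; |A| = 7.
General bounds: 2|A| - 1 ≤ |A + A| ≤ |A|(|A|+1)/2, i.e. 13 ≤ |A + A| ≤ 28.
Lower bound 2|A|-1 is attained iff A is an arithmetic progression.
Enumerate sums a + a' for a ≤ a' (symmetric, so this suffices):
a = -4: -4+-4=-8, -4+-1=-5, -4+3=-1, -4+4=0, -4+5=1, -4+8=4, -4+12=8
a = -1: -1+-1=-2, -1+3=2, -1+4=3, -1+5=4, -1+8=7, -1+12=11
a = 3: 3+3=6, 3+4=7, 3+5=8, 3+8=11, 3+12=15
a = 4: 4+4=8, 4+5=9, 4+8=12, 4+12=16
a = 5: 5+5=10, 5+8=13, 5+12=17
a = 8: 8+8=16, 8+12=20
a = 12: 12+12=24
Distinct sums: {-8, -5, -2, -1, 0, 1, 2, 3, 4, 6, 7, 8, 9, 10, 11, 12, 13, 15, 16, 17, 20, 24}
|A + A| = 22

|A + A| = 22


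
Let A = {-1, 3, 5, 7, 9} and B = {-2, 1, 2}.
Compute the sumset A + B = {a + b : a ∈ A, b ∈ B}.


A + B = {a + b : a ∈ A, b ∈ B}.
Enumerate all |A|·|B| = 5·3 = 15 pairs (a, b) and collect distinct sums.
a = -1: -1+-2=-3, -1+1=0, -1+2=1
a = 3: 3+-2=1, 3+1=4, 3+2=5
a = 5: 5+-2=3, 5+1=6, 5+2=7
a = 7: 7+-2=5, 7+1=8, 7+2=9
a = 9: 9+-2=7, 9+1=10, 9+2=11
Collecting distinct sums: A + B = {-3, 0, 1, 3, 4, 5, 6, 7, 8, 9, 10, 11}
|A + B| = 12

A + B = {-3, 0, 1, 3, 4, 5, 6, 7, 8, 9, 10, 11}


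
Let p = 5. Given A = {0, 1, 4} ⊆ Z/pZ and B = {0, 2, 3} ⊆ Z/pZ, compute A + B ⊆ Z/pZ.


Work in Z/5Z: reduce every sum a + b modulo 5.
Enumerate all 9 pairs:
a = 0: 0+0=0, 0+2=2, 0+3=3
a = 1: 1+0=1, 1+2=3, 1+3=4
a = 4: 4+0=4, 4+2=1, 4+3=2
Distinct residues collected: {0, 1, 2, 3, 4}
|A + B| = 5 (out of 5 total residues).

A + B = {0, 1, 2, 3, 4}


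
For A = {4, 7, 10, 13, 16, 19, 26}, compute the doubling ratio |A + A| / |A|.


|A| = 7.
Compute A + A by enumerating all 49 pairs.
A + A = {8, 11, 14, 17, 20, 23, 26, 29, 30, 32, 33, 35, 36, 38, 39, 42, 45, 52}, so |A + A| = 18.
K = |A + A| / |A| = 18/7 (already in lowest terms) ≈ 2.5714.
Reference: AP of size 7 gives K = 13/7 ≈ 1.8571; a fully generic set of size 7 gives K ≈ 4.0000.

|A| = 7, |A + A| = 18, K = 18/7.


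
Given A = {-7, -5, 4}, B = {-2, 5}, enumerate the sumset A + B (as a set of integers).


A + B = {a + b : a ∈ A, b ∈ B}.
Enumerate all |A|·|B| = 3·2 = 6 pairs (a, b) and collect distinct sums.
a = -7: -7+-2=-9, -7+5=-2
a = -5: -5+-2=-7, -5+5=0
a = 4: 4+-2=2, 4+5=9
Collecting distinct sums: A + B = {-9, -7, -2, 0, 2, 9}
|A + B| = 6

A + B = {-9, -7, -2, 0, 2, 9}


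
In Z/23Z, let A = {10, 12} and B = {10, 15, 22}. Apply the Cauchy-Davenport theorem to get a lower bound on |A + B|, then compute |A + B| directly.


Cauchy-Davenport: |A + B| ≥ min(p, |A| + |B| - 1) for A, B nonempty in Z/pZ.
|A| = 2, |B| = 3, p = 23.
CD lower bound = min(23, 2 + 3 - 1) = min(23, 4) = 4.
Compute A + B mod 23 directly:
a = 10: 10+10=20, 10+15=2, 10+22=9
a = 12: 12+10=22, 12+15=4, 12+22=11
A + B = {2, 4, 9, 11, 20, 22}, so |A + B| = 6.
Verify: 6 ≥ 4? Yes ✓.

CD lower bound = 4, actual |A + B| = 6.


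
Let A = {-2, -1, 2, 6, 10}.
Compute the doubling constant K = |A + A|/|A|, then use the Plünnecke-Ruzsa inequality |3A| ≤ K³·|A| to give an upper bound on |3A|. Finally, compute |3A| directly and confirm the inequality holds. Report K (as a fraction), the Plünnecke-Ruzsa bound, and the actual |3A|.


|A| = 5.
Step 1: Compute A + A by enumerating all 25 pairs.
A + A = {-4, -3, -2, 0, 1, 4, 5, 8, 9, 12, 16, 20}, so |A + A| = 12.
Step 2: Doubling constant K = |A + A|/|A| = 12/5 = 12/5 ≈ 2.4000.
Step 3: Plünnecke-Ruzsa gives |3A| ≤ K³·|A| = (2.4000)³ · 5 ≈ 69.1200.
Step 4: Compute 3A = A + A + A directly by enumerating all triples (a,b,c) ∈ A³; |3A| = 22.
Step 5: Check 22 ≤ 69.1200? Yes ✓.

K = 12/5, Plünnecke-Ruzsa bound K³|A| ≈ 69.1200, |3A| = 22, inequality holds.


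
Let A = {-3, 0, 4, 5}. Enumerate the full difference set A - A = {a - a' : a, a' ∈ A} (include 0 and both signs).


A - A = {a - a' : a, a' ∈ A}.
Compute a - a' for each ordered pair (a, a'):
a = -3: -3--3=0, -3-0=-3, -3-4=-7, -3-5=-8
a = 0: 0--3=3, 0-0=0, 0-4=-4, 0-5=-5
a = 4: 4--3=7, 4-0=4, 4-4=0, 4-5=-1
a = 5: 5--3=8, 5-0=5, 5-4=1, 5-5=0
Collecting distinct values (and noting 0 appears from a-a):
A - A = {-8, -7, -5, -4, -3, -1, 0, 1, 3, 4, 5, 7, 8}
|A - A| = 13

A - A = {-8, -7, -5, -4, -3, -1, 0, 1, 3, 4, 5, 7, 8}


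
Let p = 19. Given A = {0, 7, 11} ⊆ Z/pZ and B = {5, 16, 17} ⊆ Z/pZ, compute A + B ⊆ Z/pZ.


Work in Z/19Z: reduce every sum a + b modulo 19.
Enumerate all 9 pairs:
a = 0: 0+5=5, 0+16=16, 0+17=17
a = 7: 7+5=12, 7+16=4, 7+17=5
a = 11: 11+5=16, 11+16=8, 11+17=9
Distinct residues collected: {4, 5, 8, 9, 12, 16, 17}
|A + B| = 7 (out of 19 total residues).

A + B = {4, 5, 8, 9, 12, 16, 17}
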